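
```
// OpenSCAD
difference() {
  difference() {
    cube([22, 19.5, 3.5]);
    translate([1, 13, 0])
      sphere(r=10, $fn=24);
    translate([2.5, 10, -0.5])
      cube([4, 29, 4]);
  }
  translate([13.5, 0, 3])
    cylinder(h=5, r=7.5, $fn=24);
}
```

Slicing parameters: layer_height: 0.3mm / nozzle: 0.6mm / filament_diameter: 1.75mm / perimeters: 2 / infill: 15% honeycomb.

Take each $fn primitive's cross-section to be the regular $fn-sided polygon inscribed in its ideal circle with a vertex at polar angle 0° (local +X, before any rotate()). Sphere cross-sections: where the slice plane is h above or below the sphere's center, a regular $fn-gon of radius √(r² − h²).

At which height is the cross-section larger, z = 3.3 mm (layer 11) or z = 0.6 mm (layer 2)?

Layer 11 (z = 3.3): the cube is present — its section is the full 22×19.5 rectangle (area 429.00 mm²); the r=10 sphere at (1, 13) contributes a regular 24-gon of circumradius √(10²−3.3²) = 9.440 (area = (24/2)·9.440²·sin(360°/24) = 276.76 mm²); the cube at (2.5, 10) (footprint 4×29) is included at this height (area 116.00 mm²); After the difference (first − rest): starting from the 22×19.5 cube (429.00 mm²), the r=10 sphere at (1, 13) partially overlaps it — only the 140.76 mm² overlap (of its 276.76 mm²) is removed, clipping the outline; the 4×29 cube at (2.5, 10) misses the remaining region (no effect) — area = 288.24 mm²; the r=7.5 cylinder at (13.5, 0) gives a regular 24-gon of circumradius 7.5 (constant along its height) (area = (24/2)·7.500²·sin(360°/24) = 174.70 mm²); After the difference (first − rest): starting from the result so far (288.24 mm²), the r=7.5 cylinder at (13.5, 0) partially overlaps it — only the 87.35 mm² overlap (of its 174.70 mm²) is removed, clipping the outline — area = 200.89 mm². So its area = 200.89 mm². Layer 2 (z = 0.6): the cube (footprint 22×19.5) is included at this height (area 429.00 mm²); the r=10 sphere at (1, 13) contributes a regular 24-gon of circumradius √(10²−0.6²) = 9.982 (area = (24/2)·9.982²·sin(360°/24) = 309.46 mm²); the 4×29 cube at (2.5, 10) contributes its full rectangle (area 116.00 mm²); Taking the first minus the rest: starting from the 22×19.5 cube (429.00 mm²), the r=10 sphere at (1, 13) partially overlaps it — only the 153.31 mm² overlap (of its 309.46 mm²) is removed, clipping the outline; the 4×29 cube at (2.5, 10) misses the remaining region (no effect) — area = 275.69 mm²; the cylinder at (13.5, 0) is not intersected at this z (z outside [3, 8]); Taking the first minus the rest: none of the subtracted shapes is present at this height, so that combined region is unchanged — area = 275.69 mm². So its area = 275.69 mm². Layer 2 is larger (275.69 vs 200.89 mm²).

layer 2 (z = 0.6 mm)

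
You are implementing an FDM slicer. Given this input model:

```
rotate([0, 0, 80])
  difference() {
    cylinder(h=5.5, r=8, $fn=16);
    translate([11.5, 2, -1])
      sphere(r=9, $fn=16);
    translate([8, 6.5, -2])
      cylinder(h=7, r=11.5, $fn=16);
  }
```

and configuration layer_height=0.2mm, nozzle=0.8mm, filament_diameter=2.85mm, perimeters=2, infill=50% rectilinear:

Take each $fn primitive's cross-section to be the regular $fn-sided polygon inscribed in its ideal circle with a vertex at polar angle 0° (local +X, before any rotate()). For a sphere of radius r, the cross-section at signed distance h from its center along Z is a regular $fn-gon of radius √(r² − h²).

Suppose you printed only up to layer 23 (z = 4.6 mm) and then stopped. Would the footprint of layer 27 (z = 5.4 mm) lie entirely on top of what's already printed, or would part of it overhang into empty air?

Compare the two slices. At z = 4.6: the r=8 cylinder gives a regular 16-gon of circumradius 8 (constant along its height) (area = (16/2)·8.000²·sin(360°/16) = 195.93 mm²); the r=9 sphere at (11.5, 2) contributes a regular 16-gon of circumradius √(9²−5.6²) = 7.046 (area = (16/2)·7.046²·sin(360°/16) = 151.97 mm²); the r=11.5 cylinder at (8, 6.5) gives a regular 16-gon of circumradius 11.5 (constant along its height) (area = (16/2)·11.500²·sin(360°/16) = 404.88 mm²); After the difference (first − rest): starting from the r=8 cylinder (195.93 mm²), the r=9 sphere at (11.5, 2) partially overlaps it — only the 19.94 mm² overlap (of its 151.97 mm²) is removed, clipping the outline; the r=11.5 cylinder at (8, 6.5) partially overlaps it — only the 79.16 mm² overlap (of its 404.88 mm²) is removed, clipping the outline — area = 96.83 mm²; (rotated 80° about Z; rotation is an isometry so areas/perimeters/island counts are preserved). At z = 5.4: the cylinder: section is a regular 16-gon, circumradius r=8 (area = (16/2)·8.000²·sin(360°/16) = 195.93 mm²); the sphere at (11.5, 2): section is a regular 16-gon, circumradius = √(r²−h²) = √(9²−6.4²) = 6.328 (area = (16/2)·6.328²·sin(360°/16) = 122.58 mm²); the cylinder at (8, 6.5) is absent (z outside [-2, 5]); After the difference (first − rest): starting from the r=8 cylinder (195.93 mm²), the r=9 sphere at (11.5, 2) partially overlaps it — only the 13.27 mm² overlap (of its 122.58 mm²) is removed, clipping the outline — area = 182.66 mm²; (whole slice rotated 80° about Z — lengths, areas and connectivity unchanged). Checking containment: at z = 5.4 the cross-section extends beyond the z = 4.6 cross-section by about 85.82 mm².

part overhangs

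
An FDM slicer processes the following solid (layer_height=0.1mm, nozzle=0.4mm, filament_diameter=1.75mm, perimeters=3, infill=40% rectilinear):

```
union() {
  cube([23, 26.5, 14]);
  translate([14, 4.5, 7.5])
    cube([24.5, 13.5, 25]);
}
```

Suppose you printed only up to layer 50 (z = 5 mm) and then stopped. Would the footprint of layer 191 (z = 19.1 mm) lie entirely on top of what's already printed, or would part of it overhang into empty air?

Compare the two slices. At z = 5: the 23×26.5 cube contributes its full rectangle (area 609.50 mm²); the cube at (14, 4.5) is not intersected at this z (z outside [7.5, 32.5]); Taking the union: only the 23×26.5 cube is present, so the union is just that shape — area = 609.50 mm². At z = 19.1: the cube is absent (z outside [0, 14]); the cube at (14, 4.5) is present — its section is the full 24.5×13.5 rectangle (area 330.75 mm²); Combining (union): only the 24.5×13.5 cube at (14, 4.5) is present, so the union is just that shape — area = 330.75 mm². Checking containment: at z = 19.1 the cross-section extends beyond the z = 5 cross-section by about 209.25 mm².

part overhangs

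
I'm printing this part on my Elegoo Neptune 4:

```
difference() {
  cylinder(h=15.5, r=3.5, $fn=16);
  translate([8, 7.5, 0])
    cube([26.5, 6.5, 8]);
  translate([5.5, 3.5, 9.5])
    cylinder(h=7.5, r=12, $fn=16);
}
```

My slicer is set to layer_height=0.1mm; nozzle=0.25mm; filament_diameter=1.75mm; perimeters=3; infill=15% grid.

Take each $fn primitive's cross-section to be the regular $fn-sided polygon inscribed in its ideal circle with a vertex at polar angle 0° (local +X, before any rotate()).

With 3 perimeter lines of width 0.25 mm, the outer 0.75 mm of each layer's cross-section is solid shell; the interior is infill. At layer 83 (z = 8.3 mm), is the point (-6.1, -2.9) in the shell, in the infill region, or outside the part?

outside

At z = 8.3 mm: the cylinder: section is a regular 16-gon, circumradius r=3.5; the cube at (8, 7.5) does not reach this height (z outside [0, 8]); the cylinder at (5.5, 3.5) is not intersected at this z (z outside [9.5, 17]); After the difference (first − rest): none of the subtracted shapes is present at this height, so the r=3.5 cylinder is unchanged — 1 connected region. Overall, the cross-section is a single solid region. The nearest boundary edge runs (-3.50, 0.00)→(-3.23, -1.34); distance from the point to it = 3.26 mm. The point is not inside any of the regions above, so it lies outside the cross-section (3.26 mm from the nearest boundary).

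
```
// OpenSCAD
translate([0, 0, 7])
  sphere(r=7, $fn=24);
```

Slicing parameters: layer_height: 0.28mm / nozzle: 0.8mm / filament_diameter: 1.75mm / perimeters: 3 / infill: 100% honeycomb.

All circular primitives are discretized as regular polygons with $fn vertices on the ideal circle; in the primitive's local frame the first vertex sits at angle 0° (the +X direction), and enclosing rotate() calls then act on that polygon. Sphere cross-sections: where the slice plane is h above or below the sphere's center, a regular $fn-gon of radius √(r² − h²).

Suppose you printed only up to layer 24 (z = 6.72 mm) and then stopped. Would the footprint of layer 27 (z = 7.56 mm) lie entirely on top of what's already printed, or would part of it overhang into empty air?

entirely on top

Compare the two slices. At z = 6.72: the r=7 sphere slices to a regular 24-gon of circumradius 6.994 (√(r²−h²) with h=0.28 from center) (area = (24/2)·6.994²·sin(360°/24) = 151.94 mm²). At z = 7.56: the r=7 sphere slices to a regular 24-gon of circumradius 6.978 (√(r²−h²) with h=0.56 from center) (area = (24/2)·6.978²·sin(360°/24) = 151.21 mm²). Checking containment: the cross-section at z = 7.56 is a subset of the cross-section at z = 6.72.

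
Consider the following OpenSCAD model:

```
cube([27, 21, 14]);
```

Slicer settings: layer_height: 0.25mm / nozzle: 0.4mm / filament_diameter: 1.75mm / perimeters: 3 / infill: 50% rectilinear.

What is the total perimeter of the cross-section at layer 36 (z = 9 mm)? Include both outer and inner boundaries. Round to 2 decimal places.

At z = 9 mm: the cube (footprint 27×21) is included at this height (perimeter 96.00 mm). Overall, the cross-section is a single solid region. Total boundary length (outer) = 96.00 mm.

96.00 mm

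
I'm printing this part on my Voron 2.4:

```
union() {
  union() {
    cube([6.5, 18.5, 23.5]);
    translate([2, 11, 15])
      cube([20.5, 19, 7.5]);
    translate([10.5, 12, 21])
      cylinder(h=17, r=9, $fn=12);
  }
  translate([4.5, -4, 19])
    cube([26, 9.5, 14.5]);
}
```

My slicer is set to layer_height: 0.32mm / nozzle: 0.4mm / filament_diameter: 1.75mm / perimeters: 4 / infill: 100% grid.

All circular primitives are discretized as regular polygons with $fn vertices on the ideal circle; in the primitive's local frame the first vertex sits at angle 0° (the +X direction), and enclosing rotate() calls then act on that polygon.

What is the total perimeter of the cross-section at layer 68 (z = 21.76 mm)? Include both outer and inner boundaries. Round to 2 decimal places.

139.43 mm

At z = 21.76 mm: the cube (footprint 6.5×18.5) is included at this height (perimeter 50.00 mm); the cube at (2, 11) is present — its section is the full 20.5×19 rectangle (perimeter 79.00 mm); the r=9 cylinder at (10.5, 12) gives a regular 12-gon of circumradius 9 (constant along its height) (perimeter = 2·12·9.000·sin(180°/12) = 55.90 mm); Combining (union): the regions partially overlap (shared area 195.01 mm²), so the edge portions inside another operand are dropped and the merged outline is re-measured after clipping — boundary = 102.42 mm; the cube at (4.5, -4) (footprint 26×9.5) is included at this height (perimeter 71.00 mm); Merging all regions: the regions partially overlap (shared area 28.23 mm²), so the edge portions inside another operand are dropped and the merged outline is re-measured after clipping — boundary = 139.43 mm. Overall, the cross-section is a single solid region. Total boundary length (outer) = 139.43 mm.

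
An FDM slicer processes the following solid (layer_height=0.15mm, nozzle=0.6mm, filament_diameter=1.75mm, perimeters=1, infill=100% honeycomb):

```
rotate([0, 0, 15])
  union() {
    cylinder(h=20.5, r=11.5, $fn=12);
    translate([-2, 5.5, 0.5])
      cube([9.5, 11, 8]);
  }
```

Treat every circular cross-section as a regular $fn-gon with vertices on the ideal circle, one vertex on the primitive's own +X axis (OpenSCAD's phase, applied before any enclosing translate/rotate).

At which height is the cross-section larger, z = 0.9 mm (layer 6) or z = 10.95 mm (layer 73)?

Layer 6 (z = 0.9): the cylinder: section is a regular 12-gon, circumradius r=11.5 (area = (12/2)·11.500²·sin(360°/12) = 396.75 mm²); the cube at (-2, 5.5) is present — its section is the full 9.5×11 rectangle (area 104.50 mm²); Merging all regions: the regions partially overlap — summed areas 501.25 mm² minus the doubly-counted overlap 47.81 mm² gives 453.44 mm² — area = 453.44 mm²; (whole slice rotated 15° about Z — lengths, areas and connectivity unchanged). So its area = 453.44 mm². Layer 73 (z = 10.95): the cylinder: section is a regular 12-gon, circumradius r=11.5 (area = (12/2)·11.500²·sin(360°/12) = 396.75 mm²); the cube at (-2, 5.5) is not intersected at this z (z outside [0.5, 8.5]); Merging all regions: only the r=11.5 cylinder is present, so the union is just that shape — area = 396.75 mm²; (rotated 15° about Z; rotation is an isometry so areas/perimeters/island counts are preserved). So its area = 396.75 mm². Layer 6 is larger (453.44 vs 396.75 mm²).

layer 6 (z = 0.9 mm)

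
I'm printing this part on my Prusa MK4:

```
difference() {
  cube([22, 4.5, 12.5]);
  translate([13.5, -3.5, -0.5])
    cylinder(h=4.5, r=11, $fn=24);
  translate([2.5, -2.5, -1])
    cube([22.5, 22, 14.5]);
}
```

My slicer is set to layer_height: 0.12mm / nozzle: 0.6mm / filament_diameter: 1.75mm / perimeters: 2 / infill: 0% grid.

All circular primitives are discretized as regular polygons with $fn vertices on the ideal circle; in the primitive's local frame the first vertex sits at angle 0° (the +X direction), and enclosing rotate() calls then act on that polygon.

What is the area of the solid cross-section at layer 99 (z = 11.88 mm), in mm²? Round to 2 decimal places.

11.25 mm²

At z = 11.88 mm: the cube is present — its section is the full 22×4.5 rectangle (area 99.00 mm²); the cylinder at (13.5, -3.5) is absent (z outside [-0.5, 4]); the 22.5×22 cube at (2.5, -2.5) contributes its full rectangle (area 495.00 mm²); After the difference (first − rest): starting from the 22×4.5 cube (99.00 mm²), the 22.5×22 cube at (2.5, -2.5) partially overlaps it — only the 87.75 mm² overlap (of its 495.00 mm²) is removed, clipping the outline — area = 11.25 mm². Overall, the cross-section is a single solid region. Net area = 11.25 mm².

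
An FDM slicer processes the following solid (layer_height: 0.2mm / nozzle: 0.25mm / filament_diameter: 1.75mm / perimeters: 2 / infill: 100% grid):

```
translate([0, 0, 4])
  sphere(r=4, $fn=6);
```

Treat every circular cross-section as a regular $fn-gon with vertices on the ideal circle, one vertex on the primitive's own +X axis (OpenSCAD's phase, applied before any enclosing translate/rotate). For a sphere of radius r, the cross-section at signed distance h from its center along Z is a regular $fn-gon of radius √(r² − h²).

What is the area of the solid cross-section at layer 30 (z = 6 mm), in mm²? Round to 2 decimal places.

31.18 mm²

At z = 6 mm: the r=4 sphere contributes a regular 6-gon of circumradius √(4²−2²) = 3.464 (area = (6/2)·3.464²·sin(360°/6) = 31.18 mm²). Overall, the cross-section is a single solid region. Net area = 31.18 mm².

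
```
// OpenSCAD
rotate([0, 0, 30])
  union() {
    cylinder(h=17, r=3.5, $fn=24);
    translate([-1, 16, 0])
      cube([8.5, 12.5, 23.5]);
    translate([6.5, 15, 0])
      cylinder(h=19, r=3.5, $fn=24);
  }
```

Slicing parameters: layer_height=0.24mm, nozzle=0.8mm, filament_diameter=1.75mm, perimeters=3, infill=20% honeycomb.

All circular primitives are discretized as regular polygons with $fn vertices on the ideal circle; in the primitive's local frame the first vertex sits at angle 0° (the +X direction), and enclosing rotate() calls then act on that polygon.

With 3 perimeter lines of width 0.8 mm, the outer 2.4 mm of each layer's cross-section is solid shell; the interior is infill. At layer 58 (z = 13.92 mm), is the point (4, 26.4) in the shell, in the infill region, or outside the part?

outside

At z = 13.92 mm: the cylinder: section is a regular 24-gon, circumradius r=3.5; the 8.5×12.5 cube at (-1, 16) contributes its full rectangle; the cylinder at (6.5, 15): section is a regular 24-gon, circumradius r=3.5; Taking the union: the regions partially overlap (shared area 8.51 mm²), so overlapping operands fuse into one piece — 2 connected regions; (whole slice rotated 30° about Z — lengths, areas and connectivity unchanged). Overall, the cross-section has 2 separate islands. Undo the 30° rotation: the query point maps to (16.664, 20.863) in the un-rotated model frame. The nearest boundary edge runs (9.53, 16.75)→(9.88, 15.91); distance from the point to it = 8.23 mm. The point is not inside any of the regions above, so it lies outside the cross-section (8.23 mm from the nearest boundary).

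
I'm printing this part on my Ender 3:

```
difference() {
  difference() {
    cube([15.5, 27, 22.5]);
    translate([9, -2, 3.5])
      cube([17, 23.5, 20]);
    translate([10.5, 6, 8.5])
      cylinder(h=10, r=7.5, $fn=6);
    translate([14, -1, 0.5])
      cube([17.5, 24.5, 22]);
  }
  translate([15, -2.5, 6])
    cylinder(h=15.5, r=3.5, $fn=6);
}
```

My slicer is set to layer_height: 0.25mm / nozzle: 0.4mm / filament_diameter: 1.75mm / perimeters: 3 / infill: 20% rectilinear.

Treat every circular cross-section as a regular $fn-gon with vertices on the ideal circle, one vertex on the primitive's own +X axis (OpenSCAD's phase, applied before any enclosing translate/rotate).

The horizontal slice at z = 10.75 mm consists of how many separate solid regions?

At z = 10.75 mm: the cube is present — its section is the full 15.5×27 rectangle; the 17×23.5 cube at (9, -2) contributes its full rectangle; the r=7.5 cylinder at (10.5, 6) gives a regular 6-gon of circumradius 7.5 (constant along its height); the 17.5×24.5 cube at (14, -1) contributes its full rectangle; Taking the first minus the rest: starting from the 15.5×27 cube, the 17×23.5 cube at (9, -2) partially overlaps it — only the 139.75 mm² overlap (of its 399.50 mm²) is removed, clipping the outline; the r=7.5 cylinder at (10.5, 6) partially overlaps it — only the 52.40 mm² overlap (of its 146.14 mm²) is removed, clipping the outline; the 17.5×24.5 cube at (14, -1) partially overlaps it — only the 3.00 mm² overlap (of its 428.75 mm²) is removed, clipping the outline — 1 connected region; the cylinder at (15, -2.5): section is a regular 6-gon, circumradius r=3.5; Taking the first minus the rest: starting from that combined region, the r=3.5 cylinder at (15, -2.5) misses the remaining region (no effect) — 1 connected region. The result has 1 disconnected region.

1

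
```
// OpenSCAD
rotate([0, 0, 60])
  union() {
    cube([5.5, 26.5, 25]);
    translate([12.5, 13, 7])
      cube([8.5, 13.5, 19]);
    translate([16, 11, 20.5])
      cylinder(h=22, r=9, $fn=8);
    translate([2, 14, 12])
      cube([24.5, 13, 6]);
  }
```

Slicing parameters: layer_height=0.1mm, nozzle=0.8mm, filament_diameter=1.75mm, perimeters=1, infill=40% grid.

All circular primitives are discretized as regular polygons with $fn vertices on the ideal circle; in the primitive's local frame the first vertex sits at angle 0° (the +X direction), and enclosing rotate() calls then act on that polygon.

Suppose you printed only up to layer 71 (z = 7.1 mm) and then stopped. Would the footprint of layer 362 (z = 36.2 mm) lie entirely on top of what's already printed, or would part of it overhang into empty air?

part overhangs

Compare the two slices. At z = 7.1: the cube (footprint 5.5×26.5) is included at this height (area 145.75 mm²); the cube at (12.5, 13) (footprint 8.5×13.5) is included at this height (area 114.75 mm²); the cylinder at (16, 11) is not intersected at this z (z outside [20.5, 42.5]); the cube at (2, 14) does not reach this height (z outside [12, 18]); Taking the union: the 2 present regions are separate (no shared area or edge), so areas and boundary lengths simply add and each stays a separate island — area = 260.50 mm²; (whole slice rotated 60° about Z — lengths, areas and connectivity unchanged). At z = 36.2: the cube is absent (z outside [0, 25]); the cube at (12.5, 13) does not reach this height (z outside [7, 26]); the r=9 cylinder at (16, 11) gives a regular 8-gon of circumradius 9 (constant along its height) (area = (8/2)·9.000²·sin(360°/8) = 229.10 mm²); the cube at (2, 14) is not intersected at this z (z outside [12, 18]); Combining (union): only the r=9 cylinder at (16, 11) is present, so the union is just that shape — area = 229.10 mm²; (rotated 60° about Z; rotation is an isometry so areas/perimeters/island counts are preserved). Checking containment: at z = 36.2 the cross-section extends beyond the z = 7.1 cross-section by about 177.32 mm².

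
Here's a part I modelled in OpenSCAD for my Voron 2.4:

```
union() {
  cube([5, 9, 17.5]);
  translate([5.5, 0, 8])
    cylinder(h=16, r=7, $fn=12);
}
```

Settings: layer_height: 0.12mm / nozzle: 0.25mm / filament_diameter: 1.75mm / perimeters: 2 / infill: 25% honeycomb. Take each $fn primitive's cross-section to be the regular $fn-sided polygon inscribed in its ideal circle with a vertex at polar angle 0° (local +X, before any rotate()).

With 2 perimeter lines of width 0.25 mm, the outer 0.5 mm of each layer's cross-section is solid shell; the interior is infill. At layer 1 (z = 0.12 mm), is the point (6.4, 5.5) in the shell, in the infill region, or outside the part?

At z = 0.12 mm: the 5×9 cube contributes its full rectangle; the cylinder at (5.5, 0) is not intersected at this z (z outside [8, 24]); Taking the union: only the 5×9 cube is present, so the union is just that shape — 1 connected region. Overall, the cross-section is a single solid region. The nearest boundary edge runs (5.00, 0.00)→(5.00, 9.00); distance from the point to it = 1.40 mm. The point is not inside any of the regions above, so it lies outside the cross-section (1.40 mm from the nearest boundary).

outside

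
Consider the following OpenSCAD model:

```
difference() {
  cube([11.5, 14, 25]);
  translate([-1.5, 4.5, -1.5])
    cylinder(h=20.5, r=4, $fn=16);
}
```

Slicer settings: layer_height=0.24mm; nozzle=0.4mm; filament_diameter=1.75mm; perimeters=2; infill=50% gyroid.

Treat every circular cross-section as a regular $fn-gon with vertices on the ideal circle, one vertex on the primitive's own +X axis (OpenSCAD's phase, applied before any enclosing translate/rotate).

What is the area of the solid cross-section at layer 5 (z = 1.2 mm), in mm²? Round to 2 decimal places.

At z = 1.2 mm: the 11.5×14 cube contributes its full rectangle (area 161.00 mm²); the r=4 cylinder at (-1.5, 4.5) contributes a regular 16-gon of circumradius 4 (area = (16/2)·4.000²·sin(360°/16) = 48.98 mm²); Taking the first minus the rest: starting from the 11.5×14 cube (161.00 mm²), the r=4 cylinder at (-1.5, 4.5) partially overlaps it — only the 12.94 mm² overlap (of its 48.98 mm²) is removed, clipping the outline — area = 148.06 mm². Overall, the cross-section is a single solid region. Net area = 148.06 mm².

148.06 mm²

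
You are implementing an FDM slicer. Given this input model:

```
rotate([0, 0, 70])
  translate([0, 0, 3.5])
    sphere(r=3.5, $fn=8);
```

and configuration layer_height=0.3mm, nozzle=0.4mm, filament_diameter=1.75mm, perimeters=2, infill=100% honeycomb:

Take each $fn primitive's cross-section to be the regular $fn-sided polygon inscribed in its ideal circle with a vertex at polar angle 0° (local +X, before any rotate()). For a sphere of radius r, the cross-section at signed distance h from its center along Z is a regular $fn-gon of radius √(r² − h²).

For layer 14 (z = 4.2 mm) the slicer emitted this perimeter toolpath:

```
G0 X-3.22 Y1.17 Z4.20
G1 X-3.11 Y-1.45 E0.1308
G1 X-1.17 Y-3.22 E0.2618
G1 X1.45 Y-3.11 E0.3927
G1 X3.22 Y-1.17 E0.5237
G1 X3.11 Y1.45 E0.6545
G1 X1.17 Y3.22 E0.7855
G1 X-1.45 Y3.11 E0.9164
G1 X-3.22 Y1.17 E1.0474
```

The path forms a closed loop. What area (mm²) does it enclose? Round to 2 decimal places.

33.25 mm²

Apply the shoelace formula to the sequence of (X, Y) vertices; enclosed area = 33.25 mm².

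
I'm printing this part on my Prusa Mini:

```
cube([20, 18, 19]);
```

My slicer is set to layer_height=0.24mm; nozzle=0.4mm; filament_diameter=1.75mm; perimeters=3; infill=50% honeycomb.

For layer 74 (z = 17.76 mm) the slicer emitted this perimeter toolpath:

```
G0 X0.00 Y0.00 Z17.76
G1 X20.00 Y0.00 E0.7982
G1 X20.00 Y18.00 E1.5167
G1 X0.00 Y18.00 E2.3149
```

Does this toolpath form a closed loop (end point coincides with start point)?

Start point (G0): (0.00, 0.00). End point (last G1): the path does not return to the start — open.

no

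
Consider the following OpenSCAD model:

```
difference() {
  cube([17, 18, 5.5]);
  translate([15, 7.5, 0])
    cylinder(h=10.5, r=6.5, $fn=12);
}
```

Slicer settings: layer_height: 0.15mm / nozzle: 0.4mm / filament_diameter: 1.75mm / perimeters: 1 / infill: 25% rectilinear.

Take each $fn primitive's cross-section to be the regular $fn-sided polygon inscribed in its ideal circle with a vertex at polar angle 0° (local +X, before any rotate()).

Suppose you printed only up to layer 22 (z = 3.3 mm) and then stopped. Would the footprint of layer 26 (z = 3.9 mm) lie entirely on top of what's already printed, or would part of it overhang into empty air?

entirely on top

Compare the two slices. At z = 3.3: the cube is present — its section is the full 17×18 rectangle (area 306.00 mm²); the r=6.5 cylinder at (15, 7.5) gives a regular 12-gon of circumradius 6.5 (constant along its height) (area = (12/2)·6.500²·sin(360°/12) = 126.75 mm²); Taking the first minus the rest: starting from the 17×18 cube (306.00 mm²), the r=6.5 cylinder at (15, 7.5) partially overlaps it — only the 88.30 mm² overlap (of its 126.75 mm²) is removed, clipping the outline — area = 217.70 mm². At z = 3.9: the 17×18 cube contributes its full rectangle (area 306.00 mm²); the cylinder at (15, 7.5): section is a regular 12-gon, circumradius r=6.5 (area = (12/2)·6.500²·sin(360°/12) = 126.75 mm²); Subtracting the remaining from the first: starting from the 17×18 cube (306.00 mm²), the r=6.5 cylinder at (15, 7.5) partially overlaps it — only the 88.30 mm² overlap (of its 126.75 mm²) is removed, clipping the outline — area = 217.70 mm². Checking containment: the cross-section at z = 3.9 is a subset of the cross-section at z = 3.3.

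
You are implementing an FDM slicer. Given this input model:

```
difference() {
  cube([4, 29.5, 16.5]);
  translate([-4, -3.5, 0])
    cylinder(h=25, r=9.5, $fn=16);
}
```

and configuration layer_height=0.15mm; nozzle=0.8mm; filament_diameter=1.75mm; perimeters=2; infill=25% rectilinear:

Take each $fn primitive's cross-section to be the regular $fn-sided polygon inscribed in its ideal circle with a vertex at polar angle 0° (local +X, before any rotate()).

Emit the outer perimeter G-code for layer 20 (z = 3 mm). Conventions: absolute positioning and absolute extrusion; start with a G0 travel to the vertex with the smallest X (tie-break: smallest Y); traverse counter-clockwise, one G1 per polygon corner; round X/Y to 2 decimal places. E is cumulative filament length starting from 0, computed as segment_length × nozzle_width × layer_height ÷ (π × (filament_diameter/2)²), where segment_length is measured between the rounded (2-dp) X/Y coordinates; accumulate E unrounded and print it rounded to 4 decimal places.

At z = 3 mm: the 4×29.5 cube contributes its full rectangle; the r=9.5 cylinder at (-4, -3.5) contributes a regular 16-gon of circumradius 9.5; After the difference (first − rest): starting from the 4×29.5 cube, the r=9.5 cylinder at (-4, -3.5) partially overlaps it — only the 14.11 mm² overlap (of its 276.30 mm²) is removed, clipping the outline — 1 connected region. The outline is a single polygon with 5 vertices. Extrusion per mm of travel: 0.8 × 0.15 / (π × 0.875²) = 0.049890. Accumulating E over each segment gives final E = 3.1054.

G0 X0.00 Y5.03 Z3.00
G1 X2.72 Y3.22 E0.1630
G1 X4.00 Y1.30 E0.2781
G1 X4.00 Y29.50 E1.6850
G1 X0.00 Y29.50 E1.8846
G1 X0.00 Y5.03 E3.1054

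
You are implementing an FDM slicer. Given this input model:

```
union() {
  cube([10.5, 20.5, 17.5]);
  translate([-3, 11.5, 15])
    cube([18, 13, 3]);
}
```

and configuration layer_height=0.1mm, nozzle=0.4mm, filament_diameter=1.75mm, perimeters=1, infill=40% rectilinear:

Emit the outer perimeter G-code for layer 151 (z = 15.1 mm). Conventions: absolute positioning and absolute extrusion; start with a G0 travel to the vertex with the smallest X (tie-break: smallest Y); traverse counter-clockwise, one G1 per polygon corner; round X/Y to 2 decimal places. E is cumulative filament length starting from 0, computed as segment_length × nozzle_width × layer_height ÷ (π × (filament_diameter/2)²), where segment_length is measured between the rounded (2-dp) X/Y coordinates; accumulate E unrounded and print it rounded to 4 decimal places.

At z = 15.1 mm: the cube is present — its section is the full 10.5×20.5 rectangle; the cube at (-3, 11.5) (footprint 18×13) is included at this height; Combining (union): the regions partially overlap (shared area 94.50 mm²), so overlapping operands fuse into one piece — 1 connected region. The outline is a single polygon with 8 vertices. Extrusion per mm of travel: 0.4 × 0.1 / (π × 0.875²) = 0.016630. Accumulating E over each segment gives final E = 1.4136.

G0 X-3.00 Y11.50 Z15.10
G1 X0.00 Y11.50 E0.0499
G1 X0.00 Y0.00 E0.2411
G1 X10.50 Y0.00 E0.4158
G1 X10.50 Y11.50 E0.6070
G1 X15.00 Y11.50 E0.6818
G1 X15.00 Y24.50 E0.8980
G1 X-3.00 Y24.50 E1.1974
G1 X-3.00 Y11.50 E1.4136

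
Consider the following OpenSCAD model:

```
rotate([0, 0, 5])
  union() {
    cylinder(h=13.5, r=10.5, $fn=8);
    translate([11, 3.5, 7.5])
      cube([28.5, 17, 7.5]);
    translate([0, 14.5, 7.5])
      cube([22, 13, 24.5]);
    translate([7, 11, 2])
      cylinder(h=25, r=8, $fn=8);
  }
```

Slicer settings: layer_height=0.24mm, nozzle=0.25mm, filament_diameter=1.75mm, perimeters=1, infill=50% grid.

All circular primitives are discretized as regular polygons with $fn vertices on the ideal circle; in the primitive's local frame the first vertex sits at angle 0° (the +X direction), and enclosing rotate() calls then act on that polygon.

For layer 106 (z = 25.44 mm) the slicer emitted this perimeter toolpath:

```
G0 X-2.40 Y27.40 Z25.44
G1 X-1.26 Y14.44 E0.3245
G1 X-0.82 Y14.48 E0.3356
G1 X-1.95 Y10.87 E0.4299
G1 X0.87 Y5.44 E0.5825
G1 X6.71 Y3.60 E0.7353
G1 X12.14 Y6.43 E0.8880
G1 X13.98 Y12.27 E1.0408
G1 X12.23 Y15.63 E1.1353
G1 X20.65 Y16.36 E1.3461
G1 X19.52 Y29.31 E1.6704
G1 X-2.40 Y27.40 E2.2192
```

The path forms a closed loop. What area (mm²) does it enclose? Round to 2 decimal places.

427.36 mm²

Apply the shoelace formula to the sequence of (X, Y) vertices; enclosed area = 427.36 mm².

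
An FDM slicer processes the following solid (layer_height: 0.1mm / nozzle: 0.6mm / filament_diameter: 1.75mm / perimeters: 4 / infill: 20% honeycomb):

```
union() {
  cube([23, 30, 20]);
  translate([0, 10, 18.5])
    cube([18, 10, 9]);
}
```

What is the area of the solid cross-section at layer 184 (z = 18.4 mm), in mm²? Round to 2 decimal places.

690.00 mm²

At z = 18.4 mm: the cube (footprint 23×30) is included at this height (area 690.00 mm²); the cube at (0, 10) does not reach this height (z outside [18.5, 27.5]); Merging all regions: only the 23×30 cube is present, so the union is just that shape — area = 690.00 mm². Overall, the cross-section is a single solid region. Net area = 690.00 mm².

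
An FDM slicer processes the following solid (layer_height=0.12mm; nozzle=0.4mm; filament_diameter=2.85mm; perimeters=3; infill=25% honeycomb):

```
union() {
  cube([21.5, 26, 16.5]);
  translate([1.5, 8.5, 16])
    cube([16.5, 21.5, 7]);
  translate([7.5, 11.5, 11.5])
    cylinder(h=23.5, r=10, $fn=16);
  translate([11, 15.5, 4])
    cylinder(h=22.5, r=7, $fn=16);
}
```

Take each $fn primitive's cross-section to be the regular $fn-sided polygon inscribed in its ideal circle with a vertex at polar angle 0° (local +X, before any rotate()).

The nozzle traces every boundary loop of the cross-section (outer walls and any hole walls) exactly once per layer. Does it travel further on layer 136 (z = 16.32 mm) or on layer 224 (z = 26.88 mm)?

layer 136 (z = 16.32 mm)

Layer 136 (z = 16.32): the cube is present — its section is the full 21.5×26 rectangle (perimeter 95.00 mm); the cube at (1.5, 8.5) is present — its section is the full 16.5×21.5 rectangle (perimeter 76.00 mm); the r=10 cylinder at (7.5, 11.5) contributes a regular 16-gon of circumradius 10 (perimeter = 2·16·10.000·sin(180°/16) = 62.43 mm); the r=7 cylinder at (11, 15.5) gives a regular 16-gon of circumradius 7 (constant along its height) (perimeter = 2·16·7.000·sin(180°/16) = 43.70 mm); Merging all regions: the regions partially overlap (shared area 724.16 mm²), so the edge portions inside another operand are dropped and the merged outline is re-measured after clipping — boundary = 104.20 mm. So its perimeter = 104.20 mm. Layer 224 (z = 26.88): the cube does not reach this height (z outside [0, 16.5]); the cube at (1.5, 8.5) does not reach this height (z outside [16, 23]); the cylinder at (7.5, 11.5): section is a regular 16-gon, circumradius r=10 (perimeter = 2·16·10.000·sin(180°/16) = 62.43 mm); the cylinder at (11, 15.5) does not reach this height (z outside [4, 26.5]); Taking the union: only the r=10 cylinder at (7.5, 11.5) is present, so the union is just that shape — boundary = 62.43 mm. So its perimeter = 62.43 mm. Layer 136 is larger (104.20 vs 62.43 mm).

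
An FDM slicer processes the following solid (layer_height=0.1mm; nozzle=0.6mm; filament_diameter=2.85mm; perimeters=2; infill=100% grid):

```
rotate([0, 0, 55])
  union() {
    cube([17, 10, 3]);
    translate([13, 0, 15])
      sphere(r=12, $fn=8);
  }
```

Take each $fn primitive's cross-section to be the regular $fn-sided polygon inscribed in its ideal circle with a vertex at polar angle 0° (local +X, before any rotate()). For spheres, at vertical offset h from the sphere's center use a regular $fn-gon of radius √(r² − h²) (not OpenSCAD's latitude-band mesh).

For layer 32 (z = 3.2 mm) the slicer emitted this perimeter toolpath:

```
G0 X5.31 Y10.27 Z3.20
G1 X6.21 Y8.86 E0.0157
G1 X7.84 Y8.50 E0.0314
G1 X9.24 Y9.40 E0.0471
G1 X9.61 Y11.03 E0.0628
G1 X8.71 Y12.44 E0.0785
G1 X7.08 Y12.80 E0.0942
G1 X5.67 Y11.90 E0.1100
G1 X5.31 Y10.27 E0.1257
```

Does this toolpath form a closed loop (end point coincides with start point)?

yes

Start point (G0): (5.31, 10.27). End point (last G1): the path returns to the start — closed.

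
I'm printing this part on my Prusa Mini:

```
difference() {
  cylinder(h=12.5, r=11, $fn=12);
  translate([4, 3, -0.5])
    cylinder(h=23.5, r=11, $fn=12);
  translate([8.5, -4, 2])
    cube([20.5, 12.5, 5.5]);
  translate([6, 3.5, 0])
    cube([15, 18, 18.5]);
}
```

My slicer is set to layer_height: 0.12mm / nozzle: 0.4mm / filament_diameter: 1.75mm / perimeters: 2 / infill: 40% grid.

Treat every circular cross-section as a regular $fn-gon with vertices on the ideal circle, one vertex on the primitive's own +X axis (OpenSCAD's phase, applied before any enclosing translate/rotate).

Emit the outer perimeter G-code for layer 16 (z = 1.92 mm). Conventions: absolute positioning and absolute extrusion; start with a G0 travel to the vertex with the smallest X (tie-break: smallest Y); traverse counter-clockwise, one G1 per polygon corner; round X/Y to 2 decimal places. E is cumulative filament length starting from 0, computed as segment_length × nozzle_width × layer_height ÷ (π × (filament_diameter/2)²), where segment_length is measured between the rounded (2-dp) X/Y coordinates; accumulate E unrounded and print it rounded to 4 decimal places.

G0 X-11.00 Y0.00 Z1.92
G1 X-9.53 Y-5.50 E0.1136
G1 X-5.50 Y-9.53 E0.2273
G1 X0.00 Y-11.00 E0.3410
G1 X5.50 Y-9.53 E0.4546
G1 X8.13 Y-6.89 E0.5289
G1 X4.00 Y-8.00 E0.6143
G1 X-1.50 Y-6.53 E0.7279
G1 X-5.53 Y-2.50 E0.8416
G1 X-7.00 Y3.00 E0.9552
G1 X-5.53 Y8.50 E1.0688
G1 X-4.13 Y9.89 E1.1082
G1 X-5.50 Y9.53 E1.1365
G1 X-9.53 Y5.50 E1.2502
G1 X-11.00 Y0.00 E1.3638

At z = 1.92 mm: the r=11 cylinder gives a regular 12-gon of circumradius 11 (constant along its height); the r=11 cylinder at (4, 3) gives a regular 12-gon of circumradius 11 (constant along its height); the cube at (8.5, -4) does not reach this height (z outside [2, 7.5]); the 15×18 cube at (6, 3.5) contributes its full rectangle; Subtracting the remaining from the first: starting from the r=11 cylinder, the r=11 cylinder at (4, 3) partially overlaps it — only the 256.42 mm² overlap (of its 363.00 mm²) is removed, clipping the outline; the 15×18 cube at (6, 3.5) misses the remaining region (no effect) — 1 connected region. The outline is a single polygon with 14 vertices. Extrusion per mm of travel: 0.4 × 0.12 / (π × 0.875²) = 0.019956. Accumulating E over each segment gives final E = 1.3638.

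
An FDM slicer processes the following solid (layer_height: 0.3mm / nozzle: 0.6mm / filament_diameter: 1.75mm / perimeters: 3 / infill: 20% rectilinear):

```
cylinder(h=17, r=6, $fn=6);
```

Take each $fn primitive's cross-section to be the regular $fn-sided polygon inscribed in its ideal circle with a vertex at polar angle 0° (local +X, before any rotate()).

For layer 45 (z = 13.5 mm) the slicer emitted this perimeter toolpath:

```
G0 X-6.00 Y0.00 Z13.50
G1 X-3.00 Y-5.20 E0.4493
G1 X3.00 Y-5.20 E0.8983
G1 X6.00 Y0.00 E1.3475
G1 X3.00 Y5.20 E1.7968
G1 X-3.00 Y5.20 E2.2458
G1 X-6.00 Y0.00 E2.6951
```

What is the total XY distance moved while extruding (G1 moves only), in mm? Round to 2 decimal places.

36.01 mm

Sum the Euclidean lengths of each G1 segment: total = 36.01 mm.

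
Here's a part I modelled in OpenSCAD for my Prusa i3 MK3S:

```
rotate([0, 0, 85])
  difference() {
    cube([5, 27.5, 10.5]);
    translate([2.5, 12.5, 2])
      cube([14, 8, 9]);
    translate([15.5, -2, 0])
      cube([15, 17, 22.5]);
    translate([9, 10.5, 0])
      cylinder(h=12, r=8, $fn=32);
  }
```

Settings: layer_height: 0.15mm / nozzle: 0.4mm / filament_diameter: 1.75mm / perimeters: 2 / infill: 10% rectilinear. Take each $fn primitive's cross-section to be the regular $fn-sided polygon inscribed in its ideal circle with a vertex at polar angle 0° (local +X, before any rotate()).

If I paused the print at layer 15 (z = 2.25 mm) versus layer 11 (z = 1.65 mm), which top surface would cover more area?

layer 11 (z = 1.65 mm)

Layer 15 (z = 2.25): the cube (footprint 5×27.5) is included at this height (area 137.50 mm²); the 14×8 cube at (2.5, 12.5) contributes its full rectangle (area 112.00 mm²); the 15×17 cube at (15.5, -2) contributes its full rectangle (area 255.00 mm²); the r=8 cylinder at (9, 10.5) gives a regular 32-gon of circumradius 8 (constant along its height) (area = (32/2)·8.000²·sin(360°/32) = 199.77 mm²); After the difference (first − rest): starting from the 5×27.5 cube (137.50 mm²), the 14×8 cube at (2.5, 12.5) partially overlaps it — only the 20.00 mm² overlap (of its 112.00 mm²) is removed, clipping the outline; the 15×17 cube at (15.5, -2) misses the remaining region (no effect); the r=8 cylinder at (9, 10.5) partially overlaps it — only the 29.08 mm² overlap (of its 199.77 mm²) is removed, clipping the outline — area = 88.42 mm²; (whole slice rotated 85° about Z — lengths, areas and connectivity unchanged). So its area = 88.42 mm². Layer 11 (z = 1.65): the cube is present — its section is the full 5×27.5 rectangle (area 137.50 mm²); the cube at (2.5, 12.5) does not reach this height (z outside [2, 11]); the cube at (15.5, -2) is present — its section is the full 15×17 rectangle (area 255.00 mm²); the r=8 cylinder at (9, 10.5) contributes a regular 32-gon of circumradius 8 (area = (32/2)·8.000²·sin(360°/32) = 199.77 mm²); Subtracting the remaining from the first: starting from the 5×27.5 cube (137.50 mm²), the 15×17 cube at (15.5, -2) misses the remaining region (no effect); the r=8 cylinder at (9, 10.5) partially overlaps it — only the 38.88 mm² overlap (of its 199.77 mm²) is removed, clipping the outline — area = 98.62 mm²; (whole slice rotated 85° about Z — lengths, areas and connectivity unchanged). So its area = 98.62 mm². Layer 11 is larger (98.62 vs 88.42 mm²).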